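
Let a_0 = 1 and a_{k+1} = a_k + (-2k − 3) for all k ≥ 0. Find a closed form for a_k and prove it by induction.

Claim: a_k = -k^2 − 2k + 1.

Base case: a_0 = 1, and -0^2 − 2·0 + 1 = 1.
Assume a_m = -m^2 − 2m + 1.
Then a_{m+1} = a_m + (-2m − 3) = (-m^2 − 2m + 1) + (-2m − 3) = -m^2 − 4m − 2,
and -(m+1)^2 − 2·(m+1) + 1 = -m^2 − 4m − 2.
Hence a_k = -k^2 − 2k + 1 for every k ≥ 0, by induction.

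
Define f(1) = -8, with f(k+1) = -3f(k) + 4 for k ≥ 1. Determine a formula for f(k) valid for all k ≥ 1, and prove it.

Claim: f(k) = 3·(-3)^k + 1.

Base case: f(1) = -8, and 3·(-3)^1 + 1 = -9 + 1 = -8.
Assume f(j) = 3·(-3)^j + 1 for some j ≥ 1.
Then f(j+1) = -3f(j) + 4 = -3·(3·(-3)^j + 1) + 4 = -9·(-3)^j − 3 + 4 = 3·(-3)^{j+1} + 1.
This completes the inductive step, so f(k) = 3·(-3)^k + 1 for all k ≥ 1.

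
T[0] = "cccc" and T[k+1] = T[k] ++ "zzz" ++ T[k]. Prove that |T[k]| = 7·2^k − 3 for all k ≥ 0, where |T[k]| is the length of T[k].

Base case: |T[0]| = 4, and 7·2^0 − 3 = 4.
Assume |T[m]| = 7·2^m − 3.
Then |T[m+1]| = |T[m]| + 3 + |T[m]| = 2|T[m]| + 3 = 2(7·2^m − 3) + 3 = 7·2^{m+1} − 6 + 3 = 7·2^{m+1} − 3.
By induction, |T[k]| = 7·2^k − 3 for all k ≥ 0.

|T[k]| = 7·2^k − 3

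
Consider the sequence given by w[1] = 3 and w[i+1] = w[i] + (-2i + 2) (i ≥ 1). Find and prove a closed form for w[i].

Claim: w[i] = -i^2 + 3i + 1.

Base case: w[1] = 3, and -1^2 + 3·1 + 1 = 3.
Assume w[r] = -r^2 + 3r + 1.
Then w[r+1] = w[r] + (-2r + 2) = (-r^2 + 3r + 1) + (-2r + 2) = -r^2 + r + 3,
and -(r+1)^2 + 3·(r+1) + 1 = -r^2 + r + 3.
Hence w[i] = -i^2 + 3i + 1 for every i ≥ 1, by induction.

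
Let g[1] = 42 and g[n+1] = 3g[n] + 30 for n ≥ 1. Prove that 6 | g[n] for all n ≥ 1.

Base case: g[1] = 42 = 6·7, so 6 | g[1].
Assume 6 | g[r], so g[r] = 6t for some integer t.
Then g[r+1] = 3g[r] + 30 = 3·(6t) + 30 = 6(3t + 5), so 6 | g[r+1].
By induction, 6 | g[n] for all n ≥ 1.

6 | g[n]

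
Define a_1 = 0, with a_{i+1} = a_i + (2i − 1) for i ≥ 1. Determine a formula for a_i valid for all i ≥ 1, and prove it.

Claim: a_i = i^2 − 2i + 1.

Base case: a_1 = 0, and 1^2 − 2·1 + 1 = 0.
Assume a_r = r^2 − 2r + 1.
Then a_{r+1} = a_r + (2r − 1) = (r^2 − 2r + 1) + (2r − 1) = r^2,
and (r+1)^2 − 2·(r+1) + 1 = r^2.
By induction, a_i = i^2 − 2i + 1 for all i ≥ 1.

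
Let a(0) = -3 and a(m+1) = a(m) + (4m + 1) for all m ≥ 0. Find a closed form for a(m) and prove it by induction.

Claim: a(m) = 2m^2 − m − 3.

Base case: a(0) = -3, and 2·0^2 − 0 − 3 = -3.
Assume a(r) = 2r^2 − r − 3.
Then a(r+1) = a(r) + (4r + 1) = (2r^2 − r − 3) + (4r + 1) = 2r^2 + 3r − 2,
and 2·(r+1)^2 − (r+1) − 3 = 2r^2 + 3r − 2.
By induction, a(m) = 2m^2 − m − 3 for all m ≥ 0.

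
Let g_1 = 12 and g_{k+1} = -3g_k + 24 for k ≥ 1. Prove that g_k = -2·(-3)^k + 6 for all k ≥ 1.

Base case: g_1 = 12, and -2·(-3)^1 + 6 = 6 + 6 = 12.
Assume g_j = -2·(-3)^j + 6 for some j ≥ 1.
Then g_{j+1} = -3g_j + 24 = -3·(-2·(-3)^j + 6) + 24 = 6·(-3)^j − 18 + 24 = -2·(-3)^{j+1} + 6.
Hence g_k = -2·(-3)^k + 6 for every k ≥ 1, by induction.

g_k = -2·(-3)^k + 6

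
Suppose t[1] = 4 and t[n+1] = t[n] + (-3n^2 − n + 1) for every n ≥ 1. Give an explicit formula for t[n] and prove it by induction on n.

Claim: t[n] = -n^3 + n^2 + n + 3.

Base case: t[1] = 4, and -1^3 + 1^2 + 1 + 3 = 4.
Assume t[j] = -j^3 + j^2 + j + 3.
Then t[j+1] = t[j] + (-3j^2 − j + 1) = (-j^3 + j^2 + j + 3) + (-3j^2 − j + 1) = -j^3 − 2j^2 + 4,
and -(j+1)^3 + (j+1)^2 + (j+1) + 3 = -j^3 − 2j^2 + 4.
By induction, t[n] = -n^3 + n^2 + n + 3 for all n ≥ 1.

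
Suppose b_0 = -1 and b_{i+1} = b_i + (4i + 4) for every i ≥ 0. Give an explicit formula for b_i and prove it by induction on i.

Claim: b_i = 2i^2 + 2i − 1.

Base case: b_0 = -1, and 2·0^2 + 2·0 − 1 = -1.
Assume b_j = 2j^2 + 2j − 1.
Then b_{j+1} = b_j + (4j + 4) = (2j^2 + 2j − 1) + (4j + 4) = 2j^2 + 6j + 3,
and 2·(j+1)^2 + 2·(j+1) − 1 = 2j^2 + 6j + 3.
By induction, b_i = 2i^2 + 2i − 1 for all i ≥ 0.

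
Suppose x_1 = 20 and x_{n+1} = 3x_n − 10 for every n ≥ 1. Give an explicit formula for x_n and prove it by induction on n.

Claim: x_n = 5·3^n + 5.

Base case: x_1 = 20, and 5·3^1 + 5 = 15 + 5 = 20.
Assume x_r = 5·3^r + 5 for some r ≥ 1.
Then x_{r+1} = 3x_r − 10 = 3·(5·3^r + 5) − 10 = 15·3^r + 15 − 10 = 5·3^{r+1} + 5.
This completes the inductive step, so x_n = 5·3^n + 5 for all n ≥ 1.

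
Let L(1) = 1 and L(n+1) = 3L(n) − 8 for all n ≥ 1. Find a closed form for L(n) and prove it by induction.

Claim: L(n) = -3^n + 4.

Base case: L(1) = 1, and -3^1 + 4 = -3 + 4 = 1.
Assume L(m) = -3^m + 4 for some m ≥ 1.
Then L(m+1) = 3L(m) − 8 = 3·(-3^m + 4) − 8 = -3^{m+1} + 12 − 8 = -3^{m+1} + 4.
By induction, L(n) = -3^n + 4 for all n ≥ 1.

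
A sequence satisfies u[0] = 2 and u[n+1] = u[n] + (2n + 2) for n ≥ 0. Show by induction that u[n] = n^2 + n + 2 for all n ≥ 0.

Base case: u[0] = 2, and 0^2 + 0 + 2 = 2.
Assume u[k] = k^2 + k + 2.
Then u[k+1] = u[k] + (2k + 2) = (k^2 + k + 2) + (2k + 2) = k^2 + 3k + 4,
and (k+1)^2 + (k+1) + 2 = k^2 + 3k + 4.
Hence u[n] = n^2 + n + 2 for every n ≥ 0, by induction.

u[n] = n^2 + n + 2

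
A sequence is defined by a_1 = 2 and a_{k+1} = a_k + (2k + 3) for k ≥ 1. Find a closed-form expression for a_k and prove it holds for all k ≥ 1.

Claim: a_k = k^2 + 2k − 1.

Base case: a_1 = 2, and 1^2 + 2·1 − 1 = 2.
Assume a_j = j^2 + 2j − 1.
Then a_{j+1} = a_j + (2j + 3) = (j^2 + 2j − 1) + (2j + 3) = j^2 + 4j + 2,
and (j+1)^2 + 2·(j+1) − 1 = j^2 + 4j + 2.
This completes the inductive step, so a_k = k^2 + 2k − 1 for all k ≥ 1.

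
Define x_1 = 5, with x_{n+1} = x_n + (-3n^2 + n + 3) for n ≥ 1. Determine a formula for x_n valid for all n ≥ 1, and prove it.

Claim: x_n = -n^3 + 2n^2 + 2n + 2.

Base case: x_1 = 5, and -1^3 + 2·1^2 + 2·1 + 2 = 5.
Assume x_j = -j^3 + 2j^2 + 2j + 2.
Then x_{j+1} = x_j + (-3j^2 + j + 3) = (-j^3 + 2j^2 + 2j + 2) + (-3j^2 + j + 3) = -j^3 − j^2 + 3j + 5,
and -(j+1)^3 + 2·(j+1)^2 + 2·(j+1) + 2 = -j^3 − j^2 + 3j + 5.
Hence x_n = -n^3 + 2n^2 + 2n + 2 for every n ≥ 1, by induction.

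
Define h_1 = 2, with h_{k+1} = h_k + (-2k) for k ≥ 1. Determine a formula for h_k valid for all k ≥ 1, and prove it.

Claim: h_k = -k^2 + k + 2.

Base case: h_1 = 2, and -1^2 + 1 + 2 = 2.
Assume h_m = -m^2 + m + 2.
Then h_{m+1} = h_m + (-2m) = (-m^2 + m + 2) + (-2m) = -m^2 − m + 2,
and -(m+1)^2 + (m+1) + 2 = -m^2 − m + 2.
Hence h_k = -k^2 + k + 2 for every k ≥ 1, by induction.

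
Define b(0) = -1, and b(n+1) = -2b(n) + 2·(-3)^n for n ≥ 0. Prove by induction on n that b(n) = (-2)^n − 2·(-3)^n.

Base case: b(0) = -1, and (-2)^0 − 2·(-3)^0 = 1 − 2 = -1.
Assume b(r) = (-2)^r − 2·(-3)^r for some r ≥ 0.
Then b(r+1) = -2b(r) + 2·(-3)^r = -2·((-2)^r − 2·(-3)^r) + 2·(-3)^r = (-2)^{r+1} + 4·(-3)^r + 2·(-3)^r = (-2)^{r+1} + 6·(-3)^r = (-2)^{r+1} − 2·(-3)^{r+1}.
By induction, b(n) = (-2)^n − 2·(-3)^n for all n ≥ 0.

b(n) = (-2)^n − 2·(-3)^n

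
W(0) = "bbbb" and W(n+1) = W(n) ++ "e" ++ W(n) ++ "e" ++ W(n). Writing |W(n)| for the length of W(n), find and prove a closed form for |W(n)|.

Claim: |W(n)| = 5·3^n − 1.

Base case: |W(0)| = 4, and 5·3^0 − 1 = 4.
Assume |W(j)| = 5·3^j − 1.
Then |W(j+1)| = 3|W(j)| + 2 = 3(5·3^j − 1) + 2 = 5·3^{j+1} − 3 + 2 = 5·3^{j+1} − 1.
This completes the inductive step, so |W(n)| = 5·3^n − 1 for all n ≥ 0.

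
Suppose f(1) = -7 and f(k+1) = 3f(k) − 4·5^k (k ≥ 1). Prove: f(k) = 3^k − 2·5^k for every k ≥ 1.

Base case: f(1) = -7, and 3^1 − 2·5^1 = 3 − 10 = -7.
Assume f(j) = 3^j − 2·5^j for some j ≥ 1.
Then f(j+1) = 3f(j) − 4·5^j = 3·(3^j − 2·5^j) − 4·5^j = 3^{j+1} − 6·5^j − 4·5^j = 3^{j+1} − 10·5^j = 3^{j+1} − 2·5^{j+1}.
This completes the inductive step, so f(k) = 3^k − 2·5^k for all k ≥ 1.

f(k) = 3^k − 2·5^k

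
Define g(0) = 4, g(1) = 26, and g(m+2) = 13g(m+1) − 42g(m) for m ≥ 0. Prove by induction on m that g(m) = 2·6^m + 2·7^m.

Base cases: g(0) = 4 and 2·6^0 + 2·7^0 = 4; g(1) = 26 and 2·6^1 + 2·7^1 = 26.
Assume g(j) = 2·6^j + 2·7^j for all 0 ≤ j ≤ r, where r ≥ 1.
Then g(r+1) = 13g(r) − 42g(r−1) = 13·(2·6^r + 2·7^r) − 42·(2·6^{r−1} + 2·7^{r−1}) = 2·(13·6 − 42)6^{r−1} + 2·(13·7 − 42)7^{r−1} = 72·6^{r−1} + 98·7^{r−1} = 2·6^{r+1} + 2·7^{r+1}.
This completes the inductive step, so g(m) = 2·6^m + 2·7^m for all m ≥ 0.

g(m) = 2·6^m + 2·7^m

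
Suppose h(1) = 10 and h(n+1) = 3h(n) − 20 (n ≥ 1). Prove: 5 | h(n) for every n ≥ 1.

Base case: h(1) = 10 = 5·2, so 5 | h(1).
Assume 5 | h(k), so h(k) = 5t for some integer t.
Then h(k+1) = 3h(k) − 20 = 3·(5t) − 20 = 5(3t − 4), so 5 | h(k+1).
So the property holds for k+1, and by induction 5 | h(n) for all n ≥ 1.

5 | h(n)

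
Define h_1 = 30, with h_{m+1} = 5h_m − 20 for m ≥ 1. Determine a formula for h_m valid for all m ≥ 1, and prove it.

Claim: h_m = 5^{m+1} + 5.

Base case: h_1 = 30, and 5^{1+1} + 5 = 25 + 5 = 30.
Assume h_j = 5^{j+1} + 5 for some j ≥ 1.
Then h_{j+1} = 5h_j − 20 = 5·(5^{j+1} + 5) − 20 = 5^{j+2} + 25 − 20 = 5^{j+2} + 5.
So the formula holds for j+1, and by induction h_m = 5^{m+1} + 5 for all m ≥ 1.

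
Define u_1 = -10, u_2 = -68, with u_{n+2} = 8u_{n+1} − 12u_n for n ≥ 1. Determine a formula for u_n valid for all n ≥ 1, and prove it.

Claim: u_n = 2^n − 2·6^n.

Base cases: u_1 = -10 and 2^1 − 2·6^1 = -10; u_2 = -68 and 2^2 − 2·6^2 = -68.
Assume u_j = 2^j − 2·6^j for all 1 ≤ j ≤ m, where m ≥ 2.
Then u_{m+1} = 8u_m − 12u_{m−1} = 8·(2^m − 2·6^m) − 12·(2^{m−1} − 2·6^{m−1}) = (8·2 − 12)2^{m−1} − 2·(8·6 − 12)6^{m−1} = 4·2^{m−1} − 72·6^{m−1} = 2^{m+1} − 2·6^{m+1}.
This completes the inductive step, so u_n = 2^n − 2·6^n for all n ≥ 1.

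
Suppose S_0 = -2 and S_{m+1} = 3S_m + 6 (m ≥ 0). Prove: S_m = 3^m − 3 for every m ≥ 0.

Base case: S_0 = -2, and 3^0 − 3 = 1 − 3 = -2.
Assume S_j = 3^j − 3 for some j ≥ 0.
Then S_{j+1} = 3S_j + 6 = 3·(3^j − 3) + 6 = 3^{j+1} − 9 + 6 = 3^{j+1} − 3.
By induction, S_m = 3^m − 3 for all m ≥ 0.

S_m = 3^m − 3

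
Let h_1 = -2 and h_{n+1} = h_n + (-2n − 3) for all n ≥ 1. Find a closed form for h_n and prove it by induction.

Claim: h_n = -n^2 − 2n + 1.

Base case: h_1 = -2, and -1^2 − 2·1 + 1 = -2.
Assume h_k = -k^2 − 2k + 1.
Then h_{k+1} = h_k + (-2k − 3) = (-k^2 − 2k + 1) + (-2k − 3) = -k^2 − 4k − 2,
and -(k+1)^2 − 2·(k+1) + 1 = -k^2 − 4k − 2.
This completes the inductive step, so h_n = -n^2 − 2n + 1 for all n ≥ 1.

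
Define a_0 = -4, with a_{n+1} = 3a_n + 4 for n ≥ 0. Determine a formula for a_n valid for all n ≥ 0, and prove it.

Claim: a_n = -2·3^n − 2.

Base case: a_0 = -4, and -2·3^0 − 2 = -2 − 2 = -4.
Assume a_r = -2·3^r − 2 for some r ≥ 0.
Then a_{r+1} = 3a_r + 4 = 3·(-2·3^r − 2) + 4 = -6·3^r − 6 + 4 = -2·3^{r+1} − 2.
So the formula holds for r+1, and by induction a_n = -2·3^n − 2 for all n ≥ 0.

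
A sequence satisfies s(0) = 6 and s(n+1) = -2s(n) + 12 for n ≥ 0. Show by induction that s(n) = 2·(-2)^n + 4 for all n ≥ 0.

Base case: s(0) = 6, and 2·(-2)^0 + 4 = 2 + 4 = 6.
Assume s(k) = 2·(-2)^k + 4 for some k ≥ 0.
Then s(k+1) = -2s(k) + 12 = -2·(2·(-2)^k + 4) + 12 = -4·(-2)^k − 8 + 12 = 2·(-2)^{k+1} + 4.
So the formula holds for k+1, and by induction s(n) = 2·(-2)^n + 4 for all n ≥ 0.

s(n) = 2·(-2)^n + 4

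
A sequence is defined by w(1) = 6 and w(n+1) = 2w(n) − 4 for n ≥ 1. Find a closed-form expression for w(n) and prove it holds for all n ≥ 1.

Claim: w(n) = 2^n + 4.

Base case: w(1) = 6, and 2^1 + 4 = 2 + 4 = 6.
Assume w(k) = 2^k + 4 for some k ≥ 1.
Then w(k+1) = 2w(k) − 4 = 2·(2^k + 4) − 4 = 2^{k+1} + 8 − 4 = 2^{k+1} + 4.
By induction, w(n) = 2^n + 4 for all n ≥ 1.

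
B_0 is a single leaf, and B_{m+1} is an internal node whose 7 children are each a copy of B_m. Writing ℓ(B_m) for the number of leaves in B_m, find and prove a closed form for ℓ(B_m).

Claim: ℓ(B_m) = 7^m.

Base case: ℓ(B_0) = 1, and 7^0 = 1.
Assume ℓ(B_k) = 7^k.
Then ℓ(B_{k+1}) = 7·ℓ(B_k) = 7·7^k = 7^{k+1}.
Hence ℓ(B_m) = 7^m for every m ≥ 0, by induction.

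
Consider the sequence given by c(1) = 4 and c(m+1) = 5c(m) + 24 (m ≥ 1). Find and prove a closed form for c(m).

Claim: c(m) = 2·5^m − 6.

Base case: c(1) = 4, and 2·5^1 − 6 = 10 − 6 = 4.
Assume c(j) = 2·5^j − 6 for some j ≥ 1.
Then c(j+1) = 5c(j) + 24 = 5·(2·5^j − 6) + 24 = 10·5^j − 30 + 24 = 2·5^{j+1} − 6.
By induction, c(m) = 2·5^m − 6 for all m ≥ 1.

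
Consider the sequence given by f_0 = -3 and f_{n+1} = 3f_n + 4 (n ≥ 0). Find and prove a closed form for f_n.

Claim: f_n = -3^n − 2.

Base case: f_0 = -3, and -3^0 − 2 = -1 − 2 = -3.
Assume f_m = -3^m − 2 for some m ≥ 0.
Then f_{m+1} = 3f_m + 4 = 3·(-3^m − 2) + 4 = -3^{m+1} − 6 + 4 = -3^{m+1} − 2.
So the formula holds for m+1, and by induction f_n = -3^n − 2 for all n ≥ 0.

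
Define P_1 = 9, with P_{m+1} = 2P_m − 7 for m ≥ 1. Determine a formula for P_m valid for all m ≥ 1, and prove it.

Claim: P_m = 2^m + 7.

Base case: P_1 = 9, and 2^1 + 7 = 2 + 7 = 9.
Assume P_j = 2^j + 7 for some j ≥ 1.
Then P_{j+1} = 2P_j − 7 = 2·(2^j + 7) − 7 = 2^{j+1} + 14 − 7 = 2^{j+1} + 7.
So the formula holds for j+1, and by induction P_m = 2^m + 7 for all m ≥ 1.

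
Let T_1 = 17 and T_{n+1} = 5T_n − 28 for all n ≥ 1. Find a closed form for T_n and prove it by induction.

Claim: T_n = 2·5^n + 7.

Base case: T_1 = 17, and 2·5^1 + 7 = 10 + 7 = 17.
Assume T_j = 2·5^j + 7 for some j ≥ 1.
Then T_{j+1} = 5T_j − 28 = 5·(2·5^j + 7) − 28 = 10·5^j + 35 − 28 = 2·5^{j+1} + 7.
By induction, T_n = 2·5^n + 7 for all n ≥ 1.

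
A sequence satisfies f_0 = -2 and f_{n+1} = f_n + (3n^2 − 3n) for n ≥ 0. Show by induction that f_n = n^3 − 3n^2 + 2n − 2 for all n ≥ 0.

Base case: f_0 = -2, and 0^3 − 3·0^2 + 2·0 − 2 = -2.
Assume f_j = j^3 − 3j^2 + 2j − 2.
Then f_{j+1} = f_j + (3j^2 − 3j) = (j^3 − 3j^2 + 2j − 2) + (3j^2 − 3j) = j^3 − j − 2,
and (j+1)^3 − 3·(j+1)^2 + 2·(j+1) − 2 = j^3 − j − 2.
Hence f_n = n^3 − 3n^2 + 2n − 2 for every n ≥ 0, by induction.

f_n = n^3 − 3n^2 + 2n − 2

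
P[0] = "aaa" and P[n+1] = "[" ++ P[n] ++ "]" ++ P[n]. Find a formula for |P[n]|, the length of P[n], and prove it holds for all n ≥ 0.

Claim: |P[n]| = 5·2^n − 2.

Base case: |P[0]| = 3, and 5·2^0 − 2 = 3.
Assume |P[m]| = 5·2^m − 2.
Then |P[m+1]| = 1 + |P[m]| + 1 + |P[m]| = 2|P[m]| + 2 = 2(5·2^m − 2) + 2 = 5·2^{m+1} − 4 + 2 = 5·2^{m+1} − 2.
By induction, |P[n]| = 5·2^n − 2 for all n ≥ 0.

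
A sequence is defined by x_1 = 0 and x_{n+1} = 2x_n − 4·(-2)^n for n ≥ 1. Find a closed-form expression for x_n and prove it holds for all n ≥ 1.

Claim: x_n = 2^n + (-2)^n.

Base case: x_1 = 0, and 2^1 + (-2)^1 = 2 − 2 = 0.
Assume x_r = 2^r + (-2)^r for some r ≥ 1.
Then x_{r+1} = 2x_r − 4·(-2)^r = 2·(2^r + (-2)^r) − 4·(-2)^r = 2^{r+1} + 2·(-2)^r − 4·(-2)^r = 2^{r+1} − 2·(-2)^r = 2^{r+1} + (-2)^{r+1}.
So the formula holds for r+1, and by induction x_n = 2^n + (-2)^n for all n ≥ 1.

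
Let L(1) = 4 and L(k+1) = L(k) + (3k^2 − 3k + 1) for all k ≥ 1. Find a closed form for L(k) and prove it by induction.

Claim: L(k) = k^3 − 3k^2 + 3k + 3.

Base case: L(1) = 4, and 1^3 − 3·1^2 + 3·1 + 3 = 4.
Assume L(j) = j^3 − 3j^2 + 3j + 3.
Then L(j+1) = L(j) + (3j^2 − 3j + 1) = (j^3 − 3j^2 + 3j + 3) + (3j^2 − 3j + 1) = j^3 + 4,
and (j+1)^3 − 3·(j+1)^2 + 3·(j+1) + 3 = j^3 + 4.
This completes the inductive step, so L(k) = k^3 − 3k^2 + 3k + 3 for all k ≥ 1.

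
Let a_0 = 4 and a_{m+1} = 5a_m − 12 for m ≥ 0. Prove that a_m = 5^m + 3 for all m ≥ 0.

Base case: a_0 = 4, and 5^0 + 3 = 1 + 3 = 4.
Assume a_k = 5^k + 3 for some k ≥ 0.
Then a_{k+1} = 5a_k − 12 = 5·(5^k + 3) − 12 = 5^{k+1} + 15 − 12 = 5^{k+1} + 3.
Hence a_m = 5^m + 3 for every m ≥ 0, by induction.

a_m = 5^m + 3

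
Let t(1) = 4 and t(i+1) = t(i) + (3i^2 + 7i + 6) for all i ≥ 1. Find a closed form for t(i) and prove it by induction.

Claim: t(i) = i^3 + 2i^2 + 3i − 2.

Base case: t(1) = 4, and 1^3 + 2·1^2 + 3·1 − 2 = 4.
Assume t(j) = j^3 + 2j^2 + 3j − 2.
Then t(j+1) = t(j) + (3j^2 + 7j + 6) = (j^3 + 2j^2 + 3j − 2) + (3j^2 + 7j + 6) = j^3 + 5j^2 + 10j + 4,
and (j+1)^3 + 2·(j+1)^2 + 3·(j+1) − 2 = j^3 + 5j^2 + 10j + 4.
This completes the inductive step, so t(i) = i^3 + 2i^2 + 3i − 2 for all i ≥ 1.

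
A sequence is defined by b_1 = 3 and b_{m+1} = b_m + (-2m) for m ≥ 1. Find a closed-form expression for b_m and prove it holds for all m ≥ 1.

Claim: b_m = -m^2 + m + 3.

Base case: b_1 = 3, and -1^2 + 1 + 3 = 3.
Assume b_j = -j^2 + j + 3.
Then b_{j+1} = b_j + (-2j) = (-j^2 + j + 3) + (-2j) = -j^2 − j + 3,
and -(j+1)^2 + (j+1) + 3 = -j^2 − j + 3.
This completes the inductive step, so b_m = -m^2 + m + 3 for all m ≥ 1.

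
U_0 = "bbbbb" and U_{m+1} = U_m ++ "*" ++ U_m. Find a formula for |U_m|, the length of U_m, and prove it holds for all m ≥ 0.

Claim: |U_m| = 6·2^m − 1.

Base case: |U_0| = 5, and 6·2^0 − 1 = 5.
Assume |U_k| = 6·2^k − 1.
Then |U_{k+1}| = |U_k| + 1 + |U_k| = 2|U_k| + 1 = 2(6·2^k − 1) + 1 = 6·2^{k+1} − 2 + 1 = 6·2^{k+1} − 1.
Hence |U_m| = 6·2^m − 1 for every m ≥ 0, by induction.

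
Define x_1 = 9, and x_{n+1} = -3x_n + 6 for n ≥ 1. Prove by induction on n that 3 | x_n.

Base case: x_1 = 9 = 3·3, so 3 | x_1.
Assume 3 | x_m, so x_m = 3t for some integer t.
Then x_{m+1} = -3x_m + 6 = -3·(3t) + 6 = 3(-3t + 2), so 3 | x_{m+1}.
So the property holds for m+1, and by induction 3 | x_n for all n ≥ 1.

3 | x_n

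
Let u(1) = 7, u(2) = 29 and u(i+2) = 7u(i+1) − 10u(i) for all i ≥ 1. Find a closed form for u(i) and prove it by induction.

Claim: u(i) = 5^i + 2^i.

Base cases: u(1) = 7 and 5^1 + 2^1 = 7; u(2) = 29 and 5^2 + 2^2 = 29.
Assume u(j) = 5^j + 2^j for all 1 ≤ j ≤ m, where m ≥ 2.
Then u(m+1) = 7u(m) − 10u(m−1) = 7·(5^m + 2^m) − 10·(5^{m−1} + 2^{m−1}) = (7·5 − 10)5^{m−1} + (7·2 − 10)2^{m−1} = 25·5^{m−1} + 4·2^{m−1} = 5^{m+1} + 2^{m+1}.
This completes the inductive step, so u(i) = 5^i + 2^i for all i ≥ 1.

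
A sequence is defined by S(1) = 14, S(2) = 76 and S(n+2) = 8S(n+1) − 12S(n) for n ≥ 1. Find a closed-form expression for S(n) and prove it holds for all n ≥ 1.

Claim: S(n) = 2^n + 2·6^n.

Base cases: S(1) = 14 and 2^1 + 2·6^1 = 14; S(2) = 76 and 2^2 + 2·6^2 = 76.
Assume S(j) = 2^j + 2·6^j for all 1 ≤ j ≤ m, where m ≥ 2.
Then S(m+1) = 8S(m) − 12S(m−1) = 8·(2^m + 2·6^m) − 12·(2^{m−1} + 2·6^{m−1}) = (8·2 − 12)2^{m−1} + 2·(8·6 − 12)6^{m−1} = 4·2^{m−1} + 72·6^{m−1} = 2^{m+1} + 2·6^{m+1}.
By strong induction, S(n) = 2^n + 2·6^n for all n ≥ 1.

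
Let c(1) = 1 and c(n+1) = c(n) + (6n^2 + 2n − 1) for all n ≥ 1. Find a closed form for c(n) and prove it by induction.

Claim: c(n) = 2n^3 − 2n^2 − n + 2.

Base case: c(1) = 1, and 2·1^3 − 2·1^2 − 1 + 2 = 1.
Assume c(k) = 2k^3 − 2k^2 − k + 2.
Then c(k+1) = c(k) + (6k^2 + 2k − 1) = (2k^3 − 2k^2 − k + 2) + (6k^2 + 2k − 1) = 2k^3 + 4k^2 + k + 1,
and 2·(k+1)^3 − 2·(k+1)^2 − (k+1) + 2 = 2k^3 + 4k^2 + k + 1.
This completes the inductive step, so c(n) = 2n^3 − 2n^2 − n + 2 for all n ≥ 1.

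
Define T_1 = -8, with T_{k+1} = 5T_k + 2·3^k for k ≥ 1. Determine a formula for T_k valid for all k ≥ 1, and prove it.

Claim: T_k = -5^k − 3^k.

Base case: T_1 = -8, and -5^1 − 3^1 = -5 − 3 = -8.
Assume T_m = -5^m − 3^m for some m ≥ 1.
Then T_{m+1} = 5T_m + 2·3^m = 5·(-5^m − 3^m) + 2·3^m = -5^{m+1} − 5·3^m + 2·3^m = -5^{m+1} − 3·3^m = -5^{m+1} − 3^{m+1}.
This completes the inductive step, so T_k = -5^k − 3^k for all k ≥ 1.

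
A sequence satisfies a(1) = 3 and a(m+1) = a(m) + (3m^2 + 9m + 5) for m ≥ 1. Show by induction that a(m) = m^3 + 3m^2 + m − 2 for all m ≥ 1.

Base case: a(1) = 3, and 1^3 + 3·1^2 + 1 − 2 = 3.
Assume a(j) = j^3 + 3j^2 + j − 2.
Then a(j+1) = a(j) + (3j^2 + 9j + 5) = (j^3 + 3j^2 + j − 2) + (3j^2 + 9j + 5) = j^3 + 6j^2 + 10j + 3,
and (j+1)^3 + 3·(j+1)^2 + (j+1) − 2 = j^3 + 6j^2 + 10j + 3.
Hence a(m) = m^3 + 3m^2 + m − 2 for every m ≥ 1, by induction.

a(m) = m^3 + 3m^2 + m − 2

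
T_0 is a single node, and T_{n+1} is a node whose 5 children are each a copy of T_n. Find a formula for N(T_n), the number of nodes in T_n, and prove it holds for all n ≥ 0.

Claim: N(T_n) = (5^{n+1} − 1)/4.

Base case: N(T_0) = 1, and (5^{0+1} − 1)/4 = 1.
Assume N(T_r) = (5^{r+1} − 1)/4.
Then N(T_{r+1}) = 1 + 5N(T_r) = 1 + 5·(5^{r+1} − 1)/4 = 1 + (5^{r+2} − 5)/4 = (4 + 5^{r+2} − 5)/4 = (5^{r+2} − 1)/4.
So the formula holds for r+1, and by induction N(T_n) = (5^{n+1} − 1)/4 for all n ≥ 0.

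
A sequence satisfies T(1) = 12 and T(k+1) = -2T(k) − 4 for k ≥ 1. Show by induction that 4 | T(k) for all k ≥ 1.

Base case: T(1) = 12 = 4·3, so 4 | T(1).
Assume 4 | T(r), so T(r) = 4t for some integer t.
Then T(r+1) = -2T(r) − 4 = -2·(4t) − 4 = 4(-2t − 1), so 4 | T(r+1).
This completes the inductive step, so 4 | T(k) for all k ≥ 1.

4 | T(k)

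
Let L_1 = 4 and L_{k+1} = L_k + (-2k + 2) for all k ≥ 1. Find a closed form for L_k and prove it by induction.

Claim: L_k = -k^2 + 3k + 2.

Base case: L_1 = 4, and -1^2 + 3·1 + 2 = 4.
Assume L_m = -m^2 + 3m + 2.
Then L_{m+1} = L_m + (-2m + 2) = (-m^2 + 3m + 2) + (-2m + 2) = -m^2 + m + 4,
and -(m+1)^2 + 3·(m+1) + 2 = -m^2 + m + 4.
This completes the inductive step, so L_k = -k^2 + 3k + 2 for all k ≥ 1.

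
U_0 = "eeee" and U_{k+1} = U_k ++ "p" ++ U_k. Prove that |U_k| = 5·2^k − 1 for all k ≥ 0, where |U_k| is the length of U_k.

Base case: |U_0| = 4, and 5·2^0 − 1 = 4.
Assume |U_r| = 5·2^r − 1.
Then |U_{r+1}| = |U_r| + 1 + |U_r| = 2|U_r| + 1 = 2(5·2^r − 1) + 1 = 5·2^{r+1} − 2 + 1 = 5·2^{r+1} − 1.
By induction, |U_k| = 5·2^k − 1 for all k ≥ 0.

|U_k| = 5·2^k − 1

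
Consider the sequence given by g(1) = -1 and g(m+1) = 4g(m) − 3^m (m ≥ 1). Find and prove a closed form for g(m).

Claim: g(m) = -4^m + 3^m.

Base case: g(1) = -1, and -4^1 + 3^1 = -4 + 3 = -1.
Assume g(j) = -4^j + 3^j for some j ≥ 1.
Then g(j+1) = 4g(j) − 3^j = 4·(-4^j + 3^j) − 3^j = -4^{j+1} + 4·3^j − 3^j = -4^{j+1} + 3·3^j = -4^{j+1} + 3^{j+1}.
This completes the inductive step, so g(m) = -4^m + 3^m for all m ≥ 1.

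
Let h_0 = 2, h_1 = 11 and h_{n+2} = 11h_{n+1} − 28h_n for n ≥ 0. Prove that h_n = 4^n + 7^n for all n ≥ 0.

Base cases: h_0 = 2 and 4^0 + 7^0 = 2; h_1 = 11 and 4^1 + 7^1 = 11.
Assume h_j = 4^j + 7^j for all 0 ≤ j ≤ k, where k ≥ 1.
Then h_{k+1} = 11h_k − 28h_{k−1} = 11·(4^k + 7^k) − 28·(4^{k−1} + 7^{k−1}) = (11·4 − 28)4^{k−1} + (11·7 − 28)7^{k−1} = 16·4^{k−1} + 49·7^{k−1} = 4^{k+1} + 7^{k+1}.
So the formula holds for k+1, and by strong induction h_n = 4^n + 7^n for all n ≥ 0.

h_n = 4^n + 7^n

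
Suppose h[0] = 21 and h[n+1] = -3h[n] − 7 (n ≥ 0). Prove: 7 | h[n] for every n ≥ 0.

Base case: h[0] = 21 = 7·3, so 7 | h[0].
Assume 7 | h[j], so h[j] = 7t for some integer t.
Then h[j+1] = -3h[j] − 7 = -3·(7t) − 7 = 7(-3t − 1), so 7 | h[j+1].
By induction, 7 | h[n] for all n ≥ 0.

7 | h[n]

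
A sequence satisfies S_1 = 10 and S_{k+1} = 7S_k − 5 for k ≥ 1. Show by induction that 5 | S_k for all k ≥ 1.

Base case: S_1 = 10 = 5·2, so 5 | S_1.
Assume 5 | S_r, so S_r = 5t for some integer t.
Then S_{r+1} = 7S_r − 5 = 7·(5t) − 5 = 5(7t − 1), so 5 | S_{r+1}.
So the property holds for r+1, and by induction 5 | S_k for all k ≥ 1.

5 | S_k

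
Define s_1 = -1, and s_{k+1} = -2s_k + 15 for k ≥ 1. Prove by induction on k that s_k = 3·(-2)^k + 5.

Base case: s_1 = -1, and 3·(-2)^1 + 5 = -6 + 5 = -1.
Assume s_m = 3·(-2)^m + 5 for some m ≥ 1.
Then s_{m+1} = -2s_m + 15 = -2·(3·(-2)^m + 5) + 15 = -6·(-2)^m − 10 + 15 = 3·(-2)^{m+1} + 5.
So the formula holds for m+1, and by induction s_k = 3·(-2)^k + 5 for all k ≥ 1.

s_k = 3·(-2)^k + 5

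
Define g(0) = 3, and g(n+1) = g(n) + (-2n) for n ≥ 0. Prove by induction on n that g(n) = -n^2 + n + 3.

Base case: g(0) = 3, and -0^2 + 0 + 3 = 3.
Assume g(r) = -r^2 + r + 3.
Then g(r+1) = g(r) + (-2r) = (-r^2 + r + 3) + (-2r) = -r^2 − r + 3,
and -(r+1)^2 + (r+1) + 3 = -r^2 − r + 3.
This completes the inductive step, so g(n) = -n^2 + n + 3 for all n ≥ 0.

g(n) = -n^2 + n + 3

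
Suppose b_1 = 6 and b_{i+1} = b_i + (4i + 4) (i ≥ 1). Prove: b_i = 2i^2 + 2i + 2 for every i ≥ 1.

Base case: b_1 = 6, and 2·1^2 + 2·1 + 2 = 6.
Assume b_m = 2m^2 + 2m + 2.
Then b_{m+1} = b_m + (4m + 4) = (2m^2 + 2m + 2) + (4m + 4) = 2m^2 + 6m + 6,
and 2·(m+1)^2 + 2·(m+1) + 2 = 2m^2 + 6m + 6.
Hence b_i = 2i^2 + 2i + 2 for every i ≥ 1, by induction.

b_i = 2i^2 + 2i + 2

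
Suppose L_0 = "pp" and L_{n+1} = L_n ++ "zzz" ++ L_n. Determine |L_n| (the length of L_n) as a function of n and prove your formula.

Claim: |L_n| = 5·2^n − 3.

Base case: |L_0| = 2, and 5·2^0 − 3 = 2.
Assume |L_j| = 5·2^j − 3.
Then |L_{j+1}| = |L_j| + 3 + |L_j| = 2|L_j| + 3 = 2(5·2^j − 3) + 3 = 5·2^{j+1} − 6 + 3 = 5·2^{j+1} − 3.
This completes the inductive step, so |L_n| = 5·2^n − 3 for all n ≥ 0.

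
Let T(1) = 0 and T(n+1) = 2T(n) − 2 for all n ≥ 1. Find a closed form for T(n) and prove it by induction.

Claim: T(n) = -2^n + 2.

Base case: T(1) = 0, and -2^1 + 2 = -2 + 2 = 0.
Assume T(j) = -2^j + 2 for some j ≥ 1.
Then T(j+1) = 2T(j) − 2 = 2·(-2^j + 2) − 2 = -2^{j+1} + 4 − 2 = -2^{j+1} + 2.
This completes the inductive step, so T(n) = -2^n + 2 for all n ≥ 1.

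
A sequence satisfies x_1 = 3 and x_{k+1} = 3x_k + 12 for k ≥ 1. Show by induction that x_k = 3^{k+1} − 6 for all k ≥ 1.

Base case: x_1 = 3, and 3^{1+1} − 6 = 9 − 6 = 3.
Assume x_r = 3^{r+1} − 6 for some r ≥ 1.
Then x_{r+1} = 3x_r + 12 = 3·(3^{r+1} − 6) + 12 = 3^{r+2} − 18 + 12 = 3^{r+2} − 6.
By induction, x_k = 3^{k+1} − 6 for all k ≥ 1.

x_k = 3^{k+1} − 6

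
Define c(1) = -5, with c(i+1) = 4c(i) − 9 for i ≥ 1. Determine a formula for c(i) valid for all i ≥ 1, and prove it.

Claim: c(i) = -2·4^i + 3.

Base case: c(1) = -5, and -2·4^1 + 3 = -8 + 3 = -5.
Assume c(r) = -2·4^r + 3 for some r ≥ 1.
Then c(r+1) = 4c(r) − 9 = 4·(-2·4^r + 3) − 9 = -8·4^r + 12 − 9 = -2·4^{r+1} + 3.
By induction, c(i) = -2·4^i + 3 for all i ≥ 1.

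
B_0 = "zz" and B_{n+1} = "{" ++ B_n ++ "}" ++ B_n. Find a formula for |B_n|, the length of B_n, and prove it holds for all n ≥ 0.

Claim: |B_n| = 2^{n+2} − 2.

Base case: |B_0| = 2, and 2^{0+2} − 2 = 2.
Assume |B_j| = 2^{j+2} − 2.
Then |B_{j+1}| = 1 + |B_j| + 1 + |B_j| = 2|B_j| + 2 = 2(2^{j+2} − 2) + 2 = 2^{j+3} − 4 + 2 = 2^{j+3} − 2.
So the formula holds for j+1, and by induction |B_n| = 2^{n+2} − 2 for all n ≥ 0.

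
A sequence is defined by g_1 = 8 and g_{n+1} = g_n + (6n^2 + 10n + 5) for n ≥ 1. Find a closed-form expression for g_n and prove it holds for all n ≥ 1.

Claim: g_n = 2n^3 + 2n^2 + n + 3.

Base case: g_1 = 8, and 2·1^3 + 2·1^2 + 1 + 3 = 8.
Assume g_m = 2m^3 + 2m^2 + m + 3.
Then g_{m+1} = g_m + (6m^2 + 10m + 5) = (2m^3 + 2m^2 + m + 3) + (6m^2 + 10m + 5) = 2m^3 + 8m^2 + 11m + 8,
and 2·(m+1)^3 + 2·(m+1)^2 + (m+1) + 3 = 2m^3 + 8m^2 + 11m + 8.
By induction, g_n = 2n^3 + 2n^2 + n + 3 for all n ≥ 1.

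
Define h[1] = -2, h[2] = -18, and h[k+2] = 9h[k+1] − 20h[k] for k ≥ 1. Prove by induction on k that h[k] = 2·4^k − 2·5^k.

Base cases: h[1] = -2 and 2·4^1 − 2·5^1 = -2; h[2] = -18 and 2·4^2 − 2·5^2 = -18.
Assume h[i] = 2·4^i − 2·5^i for all 1 ≤ i ≤ j, where j ≥ 2.
Then h[j+1] = 9h[j] − 20h[j−1] = 9·(2·4^j − 2·5^j) − 20·(2·4^{j−1} − 2·5^{j−1}) = 2·(9·4 − 20)4^{j−1} − 2·(9·5 − 20)5^{j−1} = 32·4^{j−1} − 50·5^{j−1} = 2·4^{j+1} − 2·5^{j+1}.
By strong induction, h[k] = 2·4^k − 2·5^k for all k ≥ 1.

h[k] = 2·4^k − 2·5^k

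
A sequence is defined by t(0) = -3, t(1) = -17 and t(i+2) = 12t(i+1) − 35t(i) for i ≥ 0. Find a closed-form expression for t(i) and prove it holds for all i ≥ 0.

Claim: t(i) = -7^i − 2·5^i.

Base cases: t(0) = -3 and -7^0 − 2·5^0 = -3; t(1) = -17 and -7^1 − 2·5^1 = -17.
Assume t(j) = -7^j − 2·5^j for all 0 ≤ j ≤ k, where k ≥ 1.
Then t(k+1) = 12t(k) − 35t(k−1) = 12·(-7^k − 2·5^k) − 35·(-7^{k−1} − 2·5^{k−1}) = -(12·7 − 35)7^{k−1} − 2·(12·5 − 35)5^{k−1} = -49·7^{k−1} − 50·5^{k−1} = -7^{k+1} − 2·5^{k+1}.
This completes the inductive step, so t(i) = -7^i − 2·5^i for all i ≥ 0.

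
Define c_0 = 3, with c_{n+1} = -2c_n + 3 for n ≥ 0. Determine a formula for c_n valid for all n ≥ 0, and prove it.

Claim: c_n = 2·(-2)^n + 1.

Base case: c_0 = 3, and 2·(-2)^0 + 1 = 2 + 1 = 3.
Assume c_m = 2·(-2)^m + 1 for some m ≥ 0.
Then c_{m+1} = -2c_m + 3 = -2·(2·(-2)^m + 1) + 3 = -4·(-2)^m − 2 + 3 = 2·(-2)^{m+1} + 1.
Hence c_n = 2·(-2)^n + 1 for every n ≥ 0, by induction.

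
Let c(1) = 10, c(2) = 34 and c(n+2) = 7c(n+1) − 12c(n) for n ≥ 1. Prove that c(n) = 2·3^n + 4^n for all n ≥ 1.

Base cases: c(1) = 10 and 2·3^1 + 4^1 = 10; c(2) = 34 and 2·3^2 + 4^2 = 34.
Assume c(j) = 2·3^j + 4^j for all 1 ≤ j ≤ m, where m ≥ 2.
Then c(m+1) = 7c(m) − 12c(m−1) = 7·(2·3^m + 4^m) − 12·(2·3^{m−1} + 4^{m−1}) = 2·(7·3 − 12)3^{m−1} + (7·4 − 12)4^{m−1} = 18·3^{m−1} + 16·4^{m−1} = 2·3^{m+1} + 4^{m+1}.
So the formula holds for m+1, and by strong induction c(n) = 2·3^n + 4^n for all n ≥ 1.

c(n) = 2·3^n + 4^n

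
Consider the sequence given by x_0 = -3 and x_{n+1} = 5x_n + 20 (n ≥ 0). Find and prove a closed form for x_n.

Claim: x_n = 2·5^n − 5.

Base case: x_0 = -3, and 2·5^0 − 5 = 2 − 5 = -3.
Assume x_r = 2·5^r − 5 for some r ≥ 0.
Then x_{r+1} = 5x_r + 20 = 5·(2·5^r − 5) + 20 = 10·5^r − 25 + 20 = 2·5^{r+1} − 5.
Hence x_n = 2·5^n − 5 for every n ≥ 0, by induction.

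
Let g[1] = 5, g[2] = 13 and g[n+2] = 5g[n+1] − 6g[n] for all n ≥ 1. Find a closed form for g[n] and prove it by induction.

Claim: g[n] = 2^n + 3^n.

Base cases: g[1] = 5 and 2^1 + 3^1 = 5; g[2] = 13 and 2^2 + 3^2 = 13.
Assume g[j] = 2^j + 3^j for all 1 ≤ j ≤ m, where m ≥ 2.
Then g[m+1] = 5g[m] − 6g[m−1] = 5·(2^m + 3^m) − 6·(2^{m−1} + 3^{m−1}) = (5·2 − 6)2^{m−1} + (5·3 − 6)3^{m−1} = 4·2^{m−1} + 9·3^{m−1} = 2^{m+1} + 3^{m+1}.
So the formula holds for m+1, and by strong induction g[n] = 2^n + 3^n for all n ≥ 1.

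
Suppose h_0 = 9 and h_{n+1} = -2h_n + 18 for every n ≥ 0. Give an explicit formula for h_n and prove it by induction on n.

Claim: h_n = 3·(-2)^n + 6.

Base case: h_0 = 9, and 3·(-2)^0 + 6 = 3 + 6 = 9.
Assume h_r = 3·(-2)^r + 6 for some r ≥ 0.
Then h_{r+1} = -2h_r + 18 = -2·(3·(-2)^r + 6) + 18 = -6·(-2)^r − 12 + 18 = 3·(-2)^{r+1} + 6.
This completes the inductive step, so h_n = 3·(-2)^n + 6 for all n ≥ 0.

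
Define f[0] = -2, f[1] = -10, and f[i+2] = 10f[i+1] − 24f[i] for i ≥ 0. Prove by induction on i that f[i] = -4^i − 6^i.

Base cases: f[0] = -2 and -4^0 − 6^0 = -2; f[1] = -10 and -4^1 − 6^1 = -10.
Assume f[t] = -4^t − 6^t for all 0 ≤ t ≤ j, where j ≥ 1.
Then f[j+1] = 10f[j] − 24f[j−1] = 10·(-4^j − 6^j) − 24·(-4^{j−1} − 6^{j−1}) = -(10·4 − 24)4^{j−1} − (10·6 − 24)6^{j−1} = -16·4^{j−1} − 36·6^{j−1} = -4^{j+1} − 6^{j+1}.
So the formula holds for j+1, and by strong induction f[i] = -4^i − 6^i for all i ≥ 0.

f[i] = -4^i − 6^i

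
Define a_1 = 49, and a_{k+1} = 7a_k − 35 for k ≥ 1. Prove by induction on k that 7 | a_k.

Base case: a_1 = 49 = 7·7, so 7 | a_1.
Assume 7 | a_j, so a_j = 7t for some integer t.
Then a_{j+1} = 7a_j − 35 = 7·(7t) − 35 = 7(7t − 5), so 7 | a_{j+1}.
Hence 7 | a_k for every k ≥ 1, by induction.

7 | a_k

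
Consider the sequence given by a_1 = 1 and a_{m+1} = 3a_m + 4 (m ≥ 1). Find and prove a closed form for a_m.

Claim: a_m = 3^m − 2.

Base case: a_1 = 1, and 3^1 − 2 = 3 − 2 = 1.
Assume a_j = 3^j − 2 for some j ≥ 1.
Then a_{j+1} = 3a_j + 4 = 3·(3^j − 2) + 4 = 3^{j+1} − 6 + 4 = 3^{j+1} − 2.
This completes the inductive step, so a_m = 3^m − 2 for all m ≥ 1.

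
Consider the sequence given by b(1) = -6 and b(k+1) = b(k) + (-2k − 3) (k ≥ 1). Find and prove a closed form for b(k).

Claim: b(k) = -k^2 − 2k − 3.

Base case: b(1) = -6, and -1^2 − 2·1 − 3 = -6.
Assume b(r) = -r^2 − 2r − 3.
Then b(r+1) = b(r) + (-2r − 3) = (-r^2 − 2r − 3) + (-2r − 3) = -r^2 − 4r − 6,
and -(r+1)^2 − 2·(r+1) − 3 = -r^2 − 4r − 6.
Hence b(k) = -k^2 − 2k − 3 for every k ≥ 1, by induction.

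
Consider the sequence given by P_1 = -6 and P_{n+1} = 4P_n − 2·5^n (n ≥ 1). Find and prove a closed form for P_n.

Claim: P_n = 4^n − 2·5^n.

Base case: P_1 = -6, and 4^1 − 2·5^1 = 4 − 10 = -6.
Assume P_k = 4^k − 2·5^k for some k ≥ 1.
Then P_{k+1} = 4P_k − 2·5^k = 4·(4^k − 2·5^k) − 2·5^k = 4^{k+1} − 8·5^k − 2·5^k = 4^{k+1} − 10·5^k = 4^{k+1} − 2·5^{k+1}.
Hence P_n = 4^n − 2·5^n for every n ≥ 1, by induction.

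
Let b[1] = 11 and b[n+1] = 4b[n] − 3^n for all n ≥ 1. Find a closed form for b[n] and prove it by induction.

Claim: b[n] = 2·4^n + 3^n.

Base case: b[1] = 11, and 2·4^1 + 3^1 = 8 + 3 = 11.
Assume b[j] = 2·4^j + 3^j for some j ≥ 1.
Then b[j+1] = 4b[j] − 3^j = 4·(2·4^j + 3^j) − 3^j = 2·4^{j+1} + 4·3^j − 3^j = 2·4^{j+1} + 3·3^j = 2·4^{j+1} + 3^{j+1}.
So the formula holds for j+1, and by induction b[n] = 2·4^n + 3^n for all n ≥ 1.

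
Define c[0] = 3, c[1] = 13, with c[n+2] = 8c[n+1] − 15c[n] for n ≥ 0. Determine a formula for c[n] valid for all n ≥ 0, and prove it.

Claim: c[n] = 2·5^n + 3^n.

Base cases: c[0] = 3 and 2·5^0 + 3^0 = 3; c[1] = 13 and 2·5^1 + 3^1 = 13.
Assume c[j] = 2·5^j + 3^j for all 0 ≤ j ≤ r, where r ≥ 1.
Then c[r+1] = 8c[r] − 15c[r−1] = 8·(2·5^r + 3^r) − 15·(2·5^{r−1} + 3^{r−1}) = 2·(8·5 − 15)5^{r−1} + (8·3 − 15)3^{r−1} = 50·5^{r−1} + 9·3^{r−1} = 2·5^{r+1} + 3^{r+1}.
So the formula holds for r+1, and by strong induction c[n] = 2·5^n + 3^n for all n ≥ 0.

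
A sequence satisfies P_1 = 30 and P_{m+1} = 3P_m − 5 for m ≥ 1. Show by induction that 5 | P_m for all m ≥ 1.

Base case: P_1 = 30 = 5·6, so 5 | P_1.
Assume 5 | P_k, so P_k = 5t for some integer t.
Then P_{k+1} = 3P_k − 5 = 3·(5t) − 5 = 5(3t − 1), so 5 | P_{k+1}.
So the property holds for k+1, and by induction 5 | P_m for all m ≥ 1.

5 | P_m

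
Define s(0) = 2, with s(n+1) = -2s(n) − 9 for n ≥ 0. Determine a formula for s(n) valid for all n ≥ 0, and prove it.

Claim: s(n) = 5·(-2)^n − 3.

Base case: s(0) = 2, and 5·(-2)^0 − 3 = 5 − 3 = 2.
Assume s(r) = 5·(-2)^r − 3 for some r ≥ 0.
Then s(r+1) = -2s(r) − 9 = -2·(5·(-2)^r − 3) − 9 = -10·(-2)^r + 6 − 9 = 5·(-2)^{r+1} − 3.
By induction, s(n) = 5·(-2)^n − 3 for all n ≥ 0.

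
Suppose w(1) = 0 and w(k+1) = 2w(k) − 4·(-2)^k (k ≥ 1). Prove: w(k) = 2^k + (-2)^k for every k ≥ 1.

Base case: w(1) = 0, and 2^1 + (-2)^1 = 2 − 2 = 0.
Assume w(j) = 2^j + (-2)^j for some j ≥ 1.
Then w(j+1) = 2w(j) − 4·(-2)^j = 2·(2^j + (-2)^j) − 4·(-2)^j = 2^{j+1} + 2·(-2)^j − 4·(-2)^j = 2^{j+1} − 2·(-2)^j = 2^{j+1} + (-2)^{j+1}.
So the formula holds for j+1, and by induction w(k) = 2^k + (-2)^k for all k ≥ 1.

w(k) = 2^k + (-2)^k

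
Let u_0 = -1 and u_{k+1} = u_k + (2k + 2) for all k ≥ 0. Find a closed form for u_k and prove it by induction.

Claim: u_k = k^2 + k − 1.

Base case: u_0 = -1, and 0^2 + 0 − 1 = -1.
Assume u_m = m^2 + m − 1.
Then u_{m+1} = u_m + (2m + 2) = (m^2 + m − 1) + (2m + 2) = m^2 + 3m + 1,
and (m+1)^2 + (m+1) − 1 = m^2 + 3m + 1.
Hence u_k = k^2 + k − 1 for every k ≥ 0, by induction.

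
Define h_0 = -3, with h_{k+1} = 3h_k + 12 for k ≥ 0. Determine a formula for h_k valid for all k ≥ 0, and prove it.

Claim: h_k = 3^{k+1} − 6.

Base case: h_0 = -3, and 3^{0+1} − 6 = 3 − 6 = -3.
Assume h_j = 3^{j+1} − 6 for some j ≥ 0.
Then h_{j+1} = 3h_j + 12 = 3·(3^{j+1} − 6) + 12 = 3^{j+2} − 18 + 12 = 3^{j+2} − 6.
By induction, h_k = 3^{k+1} − 6 for all k ≥ 0.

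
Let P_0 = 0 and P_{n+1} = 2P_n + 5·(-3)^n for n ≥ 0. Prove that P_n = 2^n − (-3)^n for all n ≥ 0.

Base case: P_0 = 0, and 2^0 − (-3)^0 = 1 − 1 = 0.
Assume P_k = 2^k − (-3)^k for some k ≥ 0.
Then P_{k+1} = 2P_k + 5·(-3)^k = 2·(2^k − (-3)^k) + 5·(-3)^k = 2^{k+1} − 2·(-3)^k + 5·(-3)^k = 2^{k+1} + 3·(-3)^k = 2^{k+1} − (-3)^{k+1}.
Hence P_n = 2^n − (-3)^n for every n ≥ 0, by induction.

P_n = 2^n − (-3)^n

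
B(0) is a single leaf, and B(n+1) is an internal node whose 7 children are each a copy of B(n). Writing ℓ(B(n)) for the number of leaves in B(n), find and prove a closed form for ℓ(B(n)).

Claim: ℓ(B(n)) = 7^n.

Base case: ℓ(B(0)) = 1, and 7^0 = 1.
Assume ℓ(B(j)) = 7^j.
Then ℓ(B(j+1)) = 7·ℓ(B(j)) = 7·7^j = 7^{j+1}.
By induction, ℓ(B(n)) = 7^n for all n ≥ 0.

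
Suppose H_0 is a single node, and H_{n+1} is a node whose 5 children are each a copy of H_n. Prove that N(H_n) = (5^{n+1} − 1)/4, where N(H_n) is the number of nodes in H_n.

Base case: N(H_0) = 1, and (5^{0+1} − 1)/4 = 1.
Assume N(H_j) = (5^{j+1} − 1)/4.
Then N(H_{j+1}) = 1 + 5N(H_j) = 1 + 5·(5^{j+1} − 1)/4 = 1 + (5^{j+2} − 5)/4 = (4 + 5^{j+2} − 5)/4 = (5^{j+2} − 1)/4.
Hence N(H_n) = (5^{n+1} − 1)/4 for every n ≥ 0, by induction.

N(H_n) = (5^{n+1} − 1)/4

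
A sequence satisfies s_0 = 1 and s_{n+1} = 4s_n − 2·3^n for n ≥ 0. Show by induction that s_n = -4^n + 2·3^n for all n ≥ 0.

Base case: s_0 = 1, and -4^0 + 2·3^0 = -1 + 2 = 1.
Assume s_j = -4^j + 2·3^j for some j ≥ 0.
Then s_{j+1} = 4s_j − 2·3^j = 4·(-4^j + 2·3^j) − 2·3^j = -4^{j+1} + 8·3^j − 2·3^j = -4^{j+1} + 6·3^j = -4^{j+1} + 2·3^{j+1}.
Hence s_n = -4^n + 2·3^n for every n ≥ 0, by induction.

s_n = -4^n + 2·3^n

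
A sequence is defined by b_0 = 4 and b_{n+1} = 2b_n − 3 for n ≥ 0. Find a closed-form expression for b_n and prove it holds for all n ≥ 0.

Claim: b_n = 2^n + 3.

Base case: b_0 = 4, and 2^0 + 3 = 1 + 3 = 4.
Assume b_j = 2^j + 3 for some j ≥ 0.
Then b_{j+1} = 2b_j − 3 = 2·(2^j + 3) − 3 = 2^{j+1} + 6 − 3 = 2^{j+1} + 3.
Hence b_n = 2^n + 3 for every n ≥ 0, by induction.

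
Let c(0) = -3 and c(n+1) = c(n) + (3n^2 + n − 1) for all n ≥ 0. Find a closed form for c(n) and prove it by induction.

Claim: c(n) = n^3 − n^2 − n − 3.

Base case: c(0) = -3, and 0^3 − 0^2 − 0 − 3 = -3.
Assume c(m) = m^3 − m^2 − m − 3.
Then c(m+1) = c(m) + (3m^2 + m − 1) = (m^3 − m^2 − m − 3) + (3m^2 + m − 1) = m^3 + 2m^2 − 4,
and (m+1)^3 − (m+1)^2 − (m+1) − 3 = m^3 + 2m^2 − 4.
Hence c(n) = n^3 − n^2 − n − 3 for every n ≥ 0, by induction.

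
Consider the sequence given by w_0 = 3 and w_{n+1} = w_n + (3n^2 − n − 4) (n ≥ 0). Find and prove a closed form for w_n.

Claim: w_n = n^3 − 2n^2 − 3n + 3.

Base case: w_0 = 3, and 0^3 − 2·0^2 − 3·0 + 3 = 3.
Assume w_m = m^3 − 2m^2 − 3m + 3.
Then w_{m+1} = w_m + (3m^2 − m − 4) = (m^3 − 2m^2 − 3m + 3) + (3m^2 − m − 4) = m^3 + m^2 − 4m − 1,
and (m+1)^3 − 2·(m+1)^2 − 3·(m+1) + 3 = m^3 + m^2 − 4m − 1.
This completes the inductive step, so w_n = n^3 − 2n^2 − 3n + 3 for all n ≥ 0.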